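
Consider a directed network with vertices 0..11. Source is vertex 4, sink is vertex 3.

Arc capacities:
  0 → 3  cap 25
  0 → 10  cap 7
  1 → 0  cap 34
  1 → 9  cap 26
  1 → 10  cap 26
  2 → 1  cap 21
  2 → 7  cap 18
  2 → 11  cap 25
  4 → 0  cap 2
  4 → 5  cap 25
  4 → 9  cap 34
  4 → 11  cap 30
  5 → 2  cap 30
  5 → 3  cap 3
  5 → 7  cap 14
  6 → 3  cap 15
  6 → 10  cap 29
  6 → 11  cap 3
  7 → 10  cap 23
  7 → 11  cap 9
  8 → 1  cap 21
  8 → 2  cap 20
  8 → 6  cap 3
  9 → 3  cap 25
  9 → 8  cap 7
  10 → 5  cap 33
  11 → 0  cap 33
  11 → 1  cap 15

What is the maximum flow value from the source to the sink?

Maximum flow value: 56

augment #1: 4→0→3 bottleneck 2, total now 2
augment #2: 4→5→3 bottleneck 3, total now 5
augment #3: 4→9→3 bottleneck 25, total now 30
augment #4: 4→11→0→3 bottleneck 23, total now 53
augment #5: 4→9→8→6→3 bottleneck 3, total now 56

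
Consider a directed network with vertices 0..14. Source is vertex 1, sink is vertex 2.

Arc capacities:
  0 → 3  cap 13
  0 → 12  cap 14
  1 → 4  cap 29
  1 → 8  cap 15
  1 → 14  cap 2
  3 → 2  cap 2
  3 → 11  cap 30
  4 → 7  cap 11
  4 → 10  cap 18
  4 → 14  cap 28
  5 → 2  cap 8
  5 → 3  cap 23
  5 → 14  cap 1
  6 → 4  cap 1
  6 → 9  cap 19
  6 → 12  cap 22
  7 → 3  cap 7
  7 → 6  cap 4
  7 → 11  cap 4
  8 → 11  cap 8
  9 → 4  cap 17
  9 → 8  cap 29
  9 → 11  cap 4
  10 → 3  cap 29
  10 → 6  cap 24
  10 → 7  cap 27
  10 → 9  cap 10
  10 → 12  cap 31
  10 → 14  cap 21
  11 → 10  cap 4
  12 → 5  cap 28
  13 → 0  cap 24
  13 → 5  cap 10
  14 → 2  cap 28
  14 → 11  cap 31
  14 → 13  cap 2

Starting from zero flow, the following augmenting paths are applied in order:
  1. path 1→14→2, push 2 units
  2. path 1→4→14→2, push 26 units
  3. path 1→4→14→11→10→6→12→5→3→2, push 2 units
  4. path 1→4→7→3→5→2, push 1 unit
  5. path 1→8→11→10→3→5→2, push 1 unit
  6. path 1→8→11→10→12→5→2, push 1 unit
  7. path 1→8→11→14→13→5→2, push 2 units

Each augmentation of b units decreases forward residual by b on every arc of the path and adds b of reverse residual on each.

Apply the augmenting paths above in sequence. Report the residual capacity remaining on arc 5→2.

after path 1 (1→14→2, push 2): res(5,2)=8
after path 2 (1→4→14→2, push 26): res(5,2)=8
after path 3 (1→4→14→11→10→6→12→5→3→2, push 2): res(5,2)=8
after path 4 (1→4→7→3→5→2, push 1): res(5,2)=7
after path 5 (1→8→11→10→3→5→2, push 1): res(5,2)=6
after path 6 (1→8→11→10→12→5→2, push 1): res(5,2)=5
after path 7 (1→8→11→14→13→5→2, push 2): res(5,2)=3

Residual capacity of (5,2): 3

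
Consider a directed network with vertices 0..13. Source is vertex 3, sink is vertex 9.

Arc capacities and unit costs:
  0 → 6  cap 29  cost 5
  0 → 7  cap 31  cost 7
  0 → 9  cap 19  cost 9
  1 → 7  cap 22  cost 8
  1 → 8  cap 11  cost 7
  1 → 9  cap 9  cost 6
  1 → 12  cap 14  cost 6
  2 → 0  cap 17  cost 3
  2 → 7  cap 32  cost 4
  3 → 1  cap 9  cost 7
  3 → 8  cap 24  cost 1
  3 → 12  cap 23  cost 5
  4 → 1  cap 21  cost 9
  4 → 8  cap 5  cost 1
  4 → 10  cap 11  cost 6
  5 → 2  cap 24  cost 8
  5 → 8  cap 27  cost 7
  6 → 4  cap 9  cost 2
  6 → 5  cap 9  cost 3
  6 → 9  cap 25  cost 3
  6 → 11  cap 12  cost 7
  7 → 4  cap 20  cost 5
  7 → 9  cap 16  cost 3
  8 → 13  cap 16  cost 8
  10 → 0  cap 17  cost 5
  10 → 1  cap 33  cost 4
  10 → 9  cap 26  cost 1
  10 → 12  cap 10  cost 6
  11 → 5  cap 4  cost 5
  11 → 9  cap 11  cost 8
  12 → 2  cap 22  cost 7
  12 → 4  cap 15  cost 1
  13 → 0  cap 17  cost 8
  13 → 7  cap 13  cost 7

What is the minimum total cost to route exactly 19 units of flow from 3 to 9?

shortest-cost path #1: 3→1→9 push 9 @ unit cost 13 (adds 117)
shortest-cost path #2: 3→12→4→10→9 push 10 @ unit cost 13 (adds 130)
total cost = 247

Minimum cost for 19 units: 247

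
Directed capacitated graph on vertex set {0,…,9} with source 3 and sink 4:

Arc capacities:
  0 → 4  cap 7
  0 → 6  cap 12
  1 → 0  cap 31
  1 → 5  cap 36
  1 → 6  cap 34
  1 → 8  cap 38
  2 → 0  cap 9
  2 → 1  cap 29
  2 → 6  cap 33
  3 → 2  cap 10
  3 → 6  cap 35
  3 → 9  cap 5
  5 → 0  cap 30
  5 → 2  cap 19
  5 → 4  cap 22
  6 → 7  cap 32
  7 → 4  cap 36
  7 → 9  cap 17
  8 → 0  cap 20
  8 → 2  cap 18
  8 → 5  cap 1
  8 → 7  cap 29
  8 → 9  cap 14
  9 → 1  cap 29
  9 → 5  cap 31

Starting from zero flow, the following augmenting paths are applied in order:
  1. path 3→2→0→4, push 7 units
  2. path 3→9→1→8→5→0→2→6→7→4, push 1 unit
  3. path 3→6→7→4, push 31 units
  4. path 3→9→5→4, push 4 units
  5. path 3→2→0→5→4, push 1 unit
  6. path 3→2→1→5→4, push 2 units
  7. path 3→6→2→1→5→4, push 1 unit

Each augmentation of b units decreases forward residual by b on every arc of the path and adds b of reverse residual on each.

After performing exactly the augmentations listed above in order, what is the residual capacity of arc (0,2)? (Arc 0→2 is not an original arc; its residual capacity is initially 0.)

Residual capacity of (0,2): 7

after path 1 (3→2→0→4, push 7): res(0,2)=7
after path 2 (3→9→1→8→5→0→2→6→7→4, push 1): res(0,2)=6
after path 3 (3→6→7→4, push 31): res(0,2)=6
after path 4 (3→9→5→4, push 4): res(0,2)=6
after path 5 (3→2→0→5→4, push 1): res(0,2)=7
after path 6 (3→2→1→5→4, push 2): res(0,2)=7
after path 7 (3→6→2→1→5→4, push 1): res(0,2)=7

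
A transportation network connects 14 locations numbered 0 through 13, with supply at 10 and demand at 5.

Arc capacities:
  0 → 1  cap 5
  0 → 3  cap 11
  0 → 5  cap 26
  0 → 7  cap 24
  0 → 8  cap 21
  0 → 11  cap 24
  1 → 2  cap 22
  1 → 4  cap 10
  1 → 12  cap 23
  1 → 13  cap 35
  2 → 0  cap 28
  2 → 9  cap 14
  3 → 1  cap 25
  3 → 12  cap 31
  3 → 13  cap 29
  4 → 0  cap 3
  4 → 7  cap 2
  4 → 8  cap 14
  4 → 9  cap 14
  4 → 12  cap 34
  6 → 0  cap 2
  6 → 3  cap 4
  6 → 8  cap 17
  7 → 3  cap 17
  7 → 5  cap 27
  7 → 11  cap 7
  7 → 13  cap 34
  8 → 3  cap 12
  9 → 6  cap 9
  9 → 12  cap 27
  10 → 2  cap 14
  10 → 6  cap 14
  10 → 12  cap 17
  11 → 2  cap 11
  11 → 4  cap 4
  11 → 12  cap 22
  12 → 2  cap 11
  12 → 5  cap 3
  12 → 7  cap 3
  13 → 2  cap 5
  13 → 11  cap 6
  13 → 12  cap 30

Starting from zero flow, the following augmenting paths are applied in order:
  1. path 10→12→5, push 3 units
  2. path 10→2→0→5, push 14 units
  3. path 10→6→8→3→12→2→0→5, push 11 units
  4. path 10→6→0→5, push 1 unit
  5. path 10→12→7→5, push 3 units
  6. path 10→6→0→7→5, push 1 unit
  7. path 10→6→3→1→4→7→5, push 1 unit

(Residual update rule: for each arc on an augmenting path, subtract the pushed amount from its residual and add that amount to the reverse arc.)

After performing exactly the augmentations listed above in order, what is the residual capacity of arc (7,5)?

Residual capacity of (7,5): 22

after path 1 (10→12→5, push 3): res(7,5)=27
after path 2 (10→2→0→5, push 14): res(7,5)=27
after path 3 (10→6→8→3→12→2→0→5, push 11): res(7,5)=27
after path 4 (10→6→0→5, push 1): res(7,5)=27
after path 5 (10→12→7→5, push 3): res(7,5)=24
after path 6 (10→6→0→7→5, push 1): res(7,5)=23
after path 7 (10→6→3→1→4→7→5, push 1): res(7,5)=22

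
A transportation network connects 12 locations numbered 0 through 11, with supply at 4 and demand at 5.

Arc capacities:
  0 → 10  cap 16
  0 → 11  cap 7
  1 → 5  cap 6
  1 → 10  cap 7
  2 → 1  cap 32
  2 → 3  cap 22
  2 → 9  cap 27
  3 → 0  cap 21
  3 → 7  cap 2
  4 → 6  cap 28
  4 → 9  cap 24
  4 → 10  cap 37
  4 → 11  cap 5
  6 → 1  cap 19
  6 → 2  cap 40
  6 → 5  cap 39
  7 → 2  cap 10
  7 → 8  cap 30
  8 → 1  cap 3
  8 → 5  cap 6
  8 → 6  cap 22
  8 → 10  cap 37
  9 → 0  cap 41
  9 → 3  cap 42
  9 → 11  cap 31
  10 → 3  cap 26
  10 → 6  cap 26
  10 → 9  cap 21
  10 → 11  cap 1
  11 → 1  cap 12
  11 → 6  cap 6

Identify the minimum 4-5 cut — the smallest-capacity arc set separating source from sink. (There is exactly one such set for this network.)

augment #1: 4→6→5 push 28
augment #2: 4→10→6→5 push 11
augment #3: 4→11→1→5 push 5
augment #4: 4→9→11→1→5 push 1
augment #5: 4→9→3→7→8→5 push 2
max flow = 47; residual-reachable set from 4 gives S-side
cut edges (S→T): {(1,5), (3,7), (6,5)} total cap 47

Min-cut arcs: {(1,5), (3,7), (6,5)} (total capacity 47)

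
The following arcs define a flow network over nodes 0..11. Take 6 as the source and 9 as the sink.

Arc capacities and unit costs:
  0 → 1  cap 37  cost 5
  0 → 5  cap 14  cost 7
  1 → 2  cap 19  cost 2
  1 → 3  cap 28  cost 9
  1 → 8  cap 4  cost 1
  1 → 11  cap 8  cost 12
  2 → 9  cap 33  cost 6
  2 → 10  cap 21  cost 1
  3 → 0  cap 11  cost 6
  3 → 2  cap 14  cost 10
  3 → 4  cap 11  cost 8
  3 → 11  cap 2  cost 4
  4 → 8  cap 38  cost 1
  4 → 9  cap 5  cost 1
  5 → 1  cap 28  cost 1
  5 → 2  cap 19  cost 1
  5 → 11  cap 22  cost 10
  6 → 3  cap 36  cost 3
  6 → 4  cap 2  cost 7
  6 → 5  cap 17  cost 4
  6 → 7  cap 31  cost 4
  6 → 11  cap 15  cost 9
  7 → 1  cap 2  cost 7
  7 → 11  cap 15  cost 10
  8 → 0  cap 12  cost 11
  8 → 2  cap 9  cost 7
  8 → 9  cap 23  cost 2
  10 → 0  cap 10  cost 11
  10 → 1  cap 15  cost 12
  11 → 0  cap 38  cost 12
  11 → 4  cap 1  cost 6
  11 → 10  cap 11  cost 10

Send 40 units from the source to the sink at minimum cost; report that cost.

shortest-cost path #1: 6→4→9 push 2 @ unit cost 8 (adds 16)
shortest-cost path #2: 6→5→1→8→9 push 4 @ unit cost 8 (adds 32)
shortest-cost path #3: 6→5→2→9 push 13 @ unit cost 11 (adds 143)
shortest-cost path #4: 6→3→4→9 push 3 @ unit cost 12 (adds 36)
shortest-cost path #5: 6→3→4→8→9 push 8 @ unit cost 14 (adds 112)
shortest-cost path #6: 6→3→11→4→8→9 push 1 @ unit cost 16 (adds 16)
shortest-cost path #7: 6→7→1→5→2→9 push 2 @ unit cost 17 (adds 34)
shortest-cost path #8: 6→3→2→9 push 7 @ unit cost 19 (adds 133)
total cost = 522

Minimum cost for 40 units: 522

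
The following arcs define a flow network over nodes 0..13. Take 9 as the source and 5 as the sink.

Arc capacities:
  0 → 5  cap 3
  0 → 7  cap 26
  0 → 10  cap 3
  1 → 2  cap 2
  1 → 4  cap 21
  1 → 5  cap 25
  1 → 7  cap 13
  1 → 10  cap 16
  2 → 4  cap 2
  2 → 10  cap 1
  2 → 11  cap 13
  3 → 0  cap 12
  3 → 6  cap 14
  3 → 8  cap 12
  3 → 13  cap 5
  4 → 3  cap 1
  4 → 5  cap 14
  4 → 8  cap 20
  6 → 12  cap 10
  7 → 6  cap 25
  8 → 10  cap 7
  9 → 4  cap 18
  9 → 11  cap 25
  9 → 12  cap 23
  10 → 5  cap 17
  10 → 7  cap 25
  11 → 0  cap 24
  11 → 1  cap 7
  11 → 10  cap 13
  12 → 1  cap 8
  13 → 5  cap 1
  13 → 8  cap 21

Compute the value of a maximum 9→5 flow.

augment #1: 9→4→5 bottleneck 14, total now 14
augment #2: 9→11→0→5 bottleneck 3, total now 17
augment #3: 9→11→1→5 bottleneck 7, total now 24
augment #4: 9→11→10→5 bottleneck 13, total now 37
augment #5: 9→12→1→5 bottleneck 8, total now 45
augment #6: 9→4→3→13→5 bottleneck 1, total now 46
augment #7: 9→4→8→10→5 bottleneck 3, total now 49
augment #8: 9→11→0→10→5 bottleneck 1, total now 50

Maximum flow value: 50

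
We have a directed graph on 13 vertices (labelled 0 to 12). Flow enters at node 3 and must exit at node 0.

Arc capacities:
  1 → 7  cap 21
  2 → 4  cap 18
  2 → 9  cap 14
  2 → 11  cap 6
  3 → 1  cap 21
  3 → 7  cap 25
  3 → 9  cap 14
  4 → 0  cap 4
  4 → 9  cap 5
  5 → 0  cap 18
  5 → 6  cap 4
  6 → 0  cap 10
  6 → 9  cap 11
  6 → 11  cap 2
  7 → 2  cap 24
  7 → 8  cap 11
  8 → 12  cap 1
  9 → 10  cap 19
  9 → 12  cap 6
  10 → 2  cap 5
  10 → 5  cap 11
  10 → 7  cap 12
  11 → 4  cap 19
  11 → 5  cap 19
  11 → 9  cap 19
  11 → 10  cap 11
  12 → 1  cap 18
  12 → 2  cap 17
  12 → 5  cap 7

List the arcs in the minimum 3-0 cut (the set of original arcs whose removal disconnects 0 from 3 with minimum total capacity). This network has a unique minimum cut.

Min-cut arcs: {(4,0), (5,0), (5,6)} (total capacity 26)

augment #1: 3→7→2→4→0 push 4
augment #2: 3→9→10→5→0 push 11
augment #3: 3→9→12→5→0 push 3
augment #4: 3→7→2→11→5→0 push 4
augment #5: 3→7→2→11→5→6→0 push 2
augment #6: 3→7→8→12→5→6→0 push 1
augment #7: 3→7→2→9→12→5→6→0 push 1
max flow = 26; residual-reachable set from 3 gives S-side
cut edges (S→T): {(4,0), (5,0), (5,6)} total cap 26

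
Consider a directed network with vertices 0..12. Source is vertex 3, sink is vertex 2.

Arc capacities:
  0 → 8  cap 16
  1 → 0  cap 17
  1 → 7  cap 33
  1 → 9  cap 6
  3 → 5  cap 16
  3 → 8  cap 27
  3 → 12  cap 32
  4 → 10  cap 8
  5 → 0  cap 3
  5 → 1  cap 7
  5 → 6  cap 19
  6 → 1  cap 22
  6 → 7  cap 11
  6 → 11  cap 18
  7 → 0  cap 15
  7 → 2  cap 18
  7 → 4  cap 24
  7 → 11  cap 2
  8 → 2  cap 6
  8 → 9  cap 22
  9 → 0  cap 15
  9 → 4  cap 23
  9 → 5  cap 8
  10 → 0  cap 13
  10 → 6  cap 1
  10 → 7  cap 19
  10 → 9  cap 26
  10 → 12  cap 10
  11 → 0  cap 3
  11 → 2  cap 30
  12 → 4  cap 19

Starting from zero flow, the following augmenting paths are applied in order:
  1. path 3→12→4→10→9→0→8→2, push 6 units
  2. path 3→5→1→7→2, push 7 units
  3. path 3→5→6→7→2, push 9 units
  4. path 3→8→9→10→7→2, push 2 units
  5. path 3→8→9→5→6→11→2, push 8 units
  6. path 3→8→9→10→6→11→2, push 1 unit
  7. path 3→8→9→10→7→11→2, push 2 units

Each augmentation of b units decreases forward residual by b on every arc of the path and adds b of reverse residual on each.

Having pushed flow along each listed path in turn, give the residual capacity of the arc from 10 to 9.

Residual capacity of (10,9): 25

after path 1 (3→12→4→10→9→0→8→2, push 6): res(10,9)=20
after path 2 (3→5→1→7→2, push 7): res(10,9)=20
after path 3 (3→5→6→7→2, push 9): res(10,9)=20
after path 4 (3→8→9→10→7→2, push 2): res(10,9)=22
after path 5 (3→8→9→5→6→11→2, push 8): res(10,9)=22
after path 6 (3→8→9→10→6→11→2, push 1): res(10,9)=23
after path 7 (3→8→9→10→7→11→2, push 2): res(10,9)=25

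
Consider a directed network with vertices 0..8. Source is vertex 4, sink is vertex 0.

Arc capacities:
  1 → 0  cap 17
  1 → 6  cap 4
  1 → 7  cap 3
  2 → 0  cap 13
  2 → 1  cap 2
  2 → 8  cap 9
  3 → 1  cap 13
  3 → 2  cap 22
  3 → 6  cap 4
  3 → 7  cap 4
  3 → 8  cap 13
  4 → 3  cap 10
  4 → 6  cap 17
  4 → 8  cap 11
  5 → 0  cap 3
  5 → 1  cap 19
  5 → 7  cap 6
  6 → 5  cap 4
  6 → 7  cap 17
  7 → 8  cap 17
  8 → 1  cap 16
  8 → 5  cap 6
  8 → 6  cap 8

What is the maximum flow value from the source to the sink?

augment #1: 4→3→1→0 bottleneck 10, total now 10
augment #2: 4→6→5→0 bottleneck 3, total now 13
augment #3: 4→8→1→0 bottleneck 7, total now 20
augment #4: 4→8→1→3→2→0 bottleneck 4, total now 24
augment #5: 4→6→5→1→3→2→0 bottleneck 1, total now 25
augment #6: 4→6→7→8→1→3→2→0 bottleneck 5, total now 30

Maximum flow value: 30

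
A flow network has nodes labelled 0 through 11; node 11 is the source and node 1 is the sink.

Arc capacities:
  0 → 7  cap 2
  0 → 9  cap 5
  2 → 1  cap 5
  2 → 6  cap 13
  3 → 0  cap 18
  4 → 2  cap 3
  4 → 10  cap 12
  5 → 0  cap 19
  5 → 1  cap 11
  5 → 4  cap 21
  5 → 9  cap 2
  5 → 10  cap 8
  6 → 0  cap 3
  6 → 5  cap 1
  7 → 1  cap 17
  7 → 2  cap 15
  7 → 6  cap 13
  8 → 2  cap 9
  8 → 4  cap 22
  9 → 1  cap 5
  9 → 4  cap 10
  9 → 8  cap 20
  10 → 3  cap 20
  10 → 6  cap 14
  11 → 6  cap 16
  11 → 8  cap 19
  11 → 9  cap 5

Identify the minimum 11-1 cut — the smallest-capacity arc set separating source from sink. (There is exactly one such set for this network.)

augment #1: 11→9→1 push 5
augment #2: 11→6→5→1 push 1
augment #3: 11→8→2→1 push 5
augment #4: 11→6→0→7→1 push 2
max flow = 13; residual-reachable set from 11 gives S-side
cut edges (S→T): {(0,7), (2,1), (6,5), (9,1)} total cap 13

Min-cut arcs: {(0,7), (2,1), (6,5), (9,1)} (total capacity 13)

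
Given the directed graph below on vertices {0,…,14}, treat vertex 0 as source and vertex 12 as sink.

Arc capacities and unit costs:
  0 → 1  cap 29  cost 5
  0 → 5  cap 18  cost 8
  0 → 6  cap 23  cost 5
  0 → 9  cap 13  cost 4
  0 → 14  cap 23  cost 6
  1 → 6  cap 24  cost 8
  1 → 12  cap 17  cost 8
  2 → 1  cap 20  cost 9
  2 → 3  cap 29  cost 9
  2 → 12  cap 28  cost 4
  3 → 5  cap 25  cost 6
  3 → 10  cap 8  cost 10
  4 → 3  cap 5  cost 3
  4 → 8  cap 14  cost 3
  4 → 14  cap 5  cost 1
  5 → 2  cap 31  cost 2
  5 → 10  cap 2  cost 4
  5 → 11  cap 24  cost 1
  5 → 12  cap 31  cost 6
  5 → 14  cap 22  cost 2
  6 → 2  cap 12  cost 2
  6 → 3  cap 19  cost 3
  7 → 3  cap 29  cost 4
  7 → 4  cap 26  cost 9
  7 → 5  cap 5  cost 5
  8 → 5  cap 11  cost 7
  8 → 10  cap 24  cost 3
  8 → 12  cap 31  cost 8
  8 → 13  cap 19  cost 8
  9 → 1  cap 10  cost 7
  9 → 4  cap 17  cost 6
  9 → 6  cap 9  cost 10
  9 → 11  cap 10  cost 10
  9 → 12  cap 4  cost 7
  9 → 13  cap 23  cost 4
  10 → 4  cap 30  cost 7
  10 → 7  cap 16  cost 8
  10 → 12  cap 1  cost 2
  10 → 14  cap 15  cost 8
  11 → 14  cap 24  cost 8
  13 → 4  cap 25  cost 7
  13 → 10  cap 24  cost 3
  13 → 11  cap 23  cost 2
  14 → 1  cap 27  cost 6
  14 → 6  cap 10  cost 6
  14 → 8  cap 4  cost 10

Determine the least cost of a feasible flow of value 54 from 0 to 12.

Minimum cost for 54 units: 702

shortest-cost path #1: 0→9→12 push 4 @ unit cost 11 (adds 44)
shortest-cost path #2: 0→6→2→12 push 12 @ unit cost 11 (adds 132)
shortest-cost path #3: 0→1→12 push 17 @ unit cost 13 (adds 221)
shortest-cost path #4: 0→9→13→10→12 push 1 @ unit cost 13 (adds 13)
shortest-cost path #5: 0→5→12 push 18 @ unit cost 14 (adds 252)
shortest-cost path #6: 0→6→3→5→12 push 2 @ unit cost 20 (adds 40)
total cost = 702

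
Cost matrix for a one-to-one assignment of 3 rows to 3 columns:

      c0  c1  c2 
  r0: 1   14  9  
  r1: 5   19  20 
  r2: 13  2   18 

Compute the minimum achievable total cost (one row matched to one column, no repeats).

optimal assignment: row0→col2 (cost 9), row1→col0 (cost 5), row2→col1 (cost 2)
total = 9 + 5 + 2 = 16

Minimum assignment cost: 16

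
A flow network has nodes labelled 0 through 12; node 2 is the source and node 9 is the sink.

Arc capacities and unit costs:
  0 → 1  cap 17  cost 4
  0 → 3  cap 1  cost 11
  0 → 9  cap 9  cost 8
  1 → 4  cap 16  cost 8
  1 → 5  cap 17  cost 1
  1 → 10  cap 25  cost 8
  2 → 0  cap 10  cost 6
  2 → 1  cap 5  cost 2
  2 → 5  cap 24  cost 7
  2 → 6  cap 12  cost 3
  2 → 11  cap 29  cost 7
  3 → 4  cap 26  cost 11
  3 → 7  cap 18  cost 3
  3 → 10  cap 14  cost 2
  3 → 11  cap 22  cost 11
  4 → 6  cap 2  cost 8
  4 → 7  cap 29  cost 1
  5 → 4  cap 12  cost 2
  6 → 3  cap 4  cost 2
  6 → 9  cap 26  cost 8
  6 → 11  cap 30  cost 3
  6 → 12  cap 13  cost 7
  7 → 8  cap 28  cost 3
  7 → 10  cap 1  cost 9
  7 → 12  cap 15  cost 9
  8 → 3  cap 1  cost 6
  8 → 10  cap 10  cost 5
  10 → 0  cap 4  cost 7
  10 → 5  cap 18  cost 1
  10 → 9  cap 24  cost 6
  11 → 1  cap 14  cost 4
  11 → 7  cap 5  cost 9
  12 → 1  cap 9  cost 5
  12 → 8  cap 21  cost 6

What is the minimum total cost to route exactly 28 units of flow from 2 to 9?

Minimum cost for 28 units: 386

shortest-cost path #1: 2→6→9 push 12 @ unit cost 11 (adds 132)
shortest-cost path #2: 2→0→9 push 9 @ unit cost 14 (adds 126)
shortest-cost path #3: 2→1→10→9 push 5 @ unit cost 16 (adds 80)
shortest-cost path #4: 2→0→1→10→9 push 1 @ unit cost 24 (adds 24)
shortest-cost path #5: 2→5→4→7→8→10→9 push 1 @ unit cost 24 (adds 24)
total cost = 386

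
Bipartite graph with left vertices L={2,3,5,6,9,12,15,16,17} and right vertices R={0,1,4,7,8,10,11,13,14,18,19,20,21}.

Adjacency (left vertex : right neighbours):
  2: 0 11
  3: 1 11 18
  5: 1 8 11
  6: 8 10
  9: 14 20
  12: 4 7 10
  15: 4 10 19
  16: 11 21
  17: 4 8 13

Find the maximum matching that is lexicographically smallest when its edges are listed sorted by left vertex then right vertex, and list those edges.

|M| = 9 (so the lex-smallest maximum matching has 9 edges)
process left vertices in ascending order; for each, take the smallest-labelled available neighbour that still permits 9 edges overall, or leave it unmatched if none does
lex-smallest matching: {2-0, 3-1, 5-8, 6-10, 9-14, 12-4, 15-19, 16-11, 17-13}

Lex-smallest maximum matching: {(2,0), (3,1), (5,8), (6,10), (9,14), (12,4), (15,19), (16,11), (17,13)}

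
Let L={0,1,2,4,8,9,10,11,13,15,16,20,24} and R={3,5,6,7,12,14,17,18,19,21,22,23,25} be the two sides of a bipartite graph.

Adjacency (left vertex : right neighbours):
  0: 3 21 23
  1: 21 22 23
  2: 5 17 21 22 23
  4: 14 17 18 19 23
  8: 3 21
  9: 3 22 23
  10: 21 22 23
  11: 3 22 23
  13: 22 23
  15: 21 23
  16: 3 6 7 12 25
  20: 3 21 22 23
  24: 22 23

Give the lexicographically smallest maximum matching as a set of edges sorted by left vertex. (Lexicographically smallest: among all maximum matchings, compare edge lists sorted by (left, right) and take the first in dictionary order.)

Lex-smallest maximum matching: {(0,3), (1,21), (2,5), (4,14), (9,22), (10,23), (16,6)}

|M| = 7 (so the lex-smallest maximum matching has 7 edges)
process left vertices in ascending order; for each, take the smallest-labelled available neighbour that still permits 7 edges overall, or leave it unmatched if none does
lex-smallest matching: {0-3, 1-21, 2-5, 4-14, 9-22, 10-23, 16-6}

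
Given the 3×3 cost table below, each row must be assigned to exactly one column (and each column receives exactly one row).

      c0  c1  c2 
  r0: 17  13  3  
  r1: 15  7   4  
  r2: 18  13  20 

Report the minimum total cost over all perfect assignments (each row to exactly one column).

optimal assignment: row0→col2 (cost 3), row1→col1 (cost 7), row2→col0 (cost 18)
total = 3 + 7 + 18 = 28

Minimum assignment cost: 28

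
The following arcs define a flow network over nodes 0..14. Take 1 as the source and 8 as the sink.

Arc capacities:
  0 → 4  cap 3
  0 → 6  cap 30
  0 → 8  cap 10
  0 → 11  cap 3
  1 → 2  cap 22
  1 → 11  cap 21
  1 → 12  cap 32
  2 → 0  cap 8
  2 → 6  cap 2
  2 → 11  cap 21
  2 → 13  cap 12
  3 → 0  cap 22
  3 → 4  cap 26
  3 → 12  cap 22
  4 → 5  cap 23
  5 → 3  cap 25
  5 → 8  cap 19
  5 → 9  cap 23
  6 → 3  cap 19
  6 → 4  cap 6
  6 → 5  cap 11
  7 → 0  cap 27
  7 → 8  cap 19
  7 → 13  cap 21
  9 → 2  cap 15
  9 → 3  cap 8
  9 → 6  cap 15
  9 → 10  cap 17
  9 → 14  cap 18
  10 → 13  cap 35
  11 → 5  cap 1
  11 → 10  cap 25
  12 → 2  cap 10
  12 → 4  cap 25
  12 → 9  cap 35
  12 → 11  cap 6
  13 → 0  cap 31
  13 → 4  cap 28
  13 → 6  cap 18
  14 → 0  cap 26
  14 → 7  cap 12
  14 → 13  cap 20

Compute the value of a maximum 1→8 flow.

augment #1: 1→2→0→8 bottleneck 8, total now 8
augment #2: 1→11→5→8 bottleneck 1, total now 9
augment #3: 1→2→6→5→8 bottleneck 2, total now 11
augment #4: 1→2→13→0→8 bottleneck 2, total now 13
augment #5: 1→12→4→5→8 bottleneck 16, total now 29
augment #6: 1→12→9→14→7→8 bottleneck 12, total now 41

Maximum flow value: 41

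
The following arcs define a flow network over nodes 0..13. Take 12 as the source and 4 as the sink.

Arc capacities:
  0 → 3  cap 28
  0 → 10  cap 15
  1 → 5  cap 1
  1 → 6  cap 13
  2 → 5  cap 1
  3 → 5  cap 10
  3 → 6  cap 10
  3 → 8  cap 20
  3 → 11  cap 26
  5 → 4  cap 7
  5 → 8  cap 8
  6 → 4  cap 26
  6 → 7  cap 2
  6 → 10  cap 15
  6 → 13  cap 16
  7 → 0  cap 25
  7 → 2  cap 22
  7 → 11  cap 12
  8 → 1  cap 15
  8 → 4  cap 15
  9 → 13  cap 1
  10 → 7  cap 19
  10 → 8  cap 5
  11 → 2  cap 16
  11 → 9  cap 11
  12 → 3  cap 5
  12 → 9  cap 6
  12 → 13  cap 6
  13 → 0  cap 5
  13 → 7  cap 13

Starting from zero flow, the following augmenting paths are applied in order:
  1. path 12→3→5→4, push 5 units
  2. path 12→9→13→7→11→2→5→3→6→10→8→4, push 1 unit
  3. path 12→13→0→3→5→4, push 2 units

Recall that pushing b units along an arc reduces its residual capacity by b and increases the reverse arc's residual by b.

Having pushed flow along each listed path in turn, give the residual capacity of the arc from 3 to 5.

Residual capacity of (3,5): 4

after path 1 (12→3→5→4, push 5): res(3,5)=5
after path 2 (12→9→13→7→11→2→5→3→6→10→8→4, push 1): res(3,5)=6
after path 3 (12→13→0→3→5→4, push 2): res(3,5)=4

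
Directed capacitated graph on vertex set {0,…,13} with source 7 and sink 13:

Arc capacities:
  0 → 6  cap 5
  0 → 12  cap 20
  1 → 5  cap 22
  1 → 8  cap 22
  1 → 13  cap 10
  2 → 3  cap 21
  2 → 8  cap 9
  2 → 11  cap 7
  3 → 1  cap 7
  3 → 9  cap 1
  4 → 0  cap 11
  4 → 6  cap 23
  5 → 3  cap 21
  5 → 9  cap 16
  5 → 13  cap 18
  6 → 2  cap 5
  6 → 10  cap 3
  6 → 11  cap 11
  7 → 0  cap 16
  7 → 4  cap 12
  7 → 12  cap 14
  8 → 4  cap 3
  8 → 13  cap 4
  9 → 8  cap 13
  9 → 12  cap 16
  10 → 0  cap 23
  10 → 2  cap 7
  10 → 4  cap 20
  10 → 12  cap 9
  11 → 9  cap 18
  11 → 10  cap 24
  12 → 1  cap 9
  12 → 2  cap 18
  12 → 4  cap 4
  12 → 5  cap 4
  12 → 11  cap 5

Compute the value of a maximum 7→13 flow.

Maximum flow value: 24

augment #1: 7→12→1→13 bottleneck 9, total now 9
augment #2: 7→12→5→13 bottleneck 4, total now 13
augment #3: 7→12→2→8→13 bottleneck 1, total now 14
augment #4: 7→0→6→2→8→13 bottleneck 3, total now 17
augment #5: 7→0→6→2→3→1→13 bottleneck 1, total now 18
augment #6: 7→0→6→2→3→1→5→13 bottleneck 1, total now 19
augment #7: 7→0→12→2→3→1→5→13 bottleneck 5, total now 24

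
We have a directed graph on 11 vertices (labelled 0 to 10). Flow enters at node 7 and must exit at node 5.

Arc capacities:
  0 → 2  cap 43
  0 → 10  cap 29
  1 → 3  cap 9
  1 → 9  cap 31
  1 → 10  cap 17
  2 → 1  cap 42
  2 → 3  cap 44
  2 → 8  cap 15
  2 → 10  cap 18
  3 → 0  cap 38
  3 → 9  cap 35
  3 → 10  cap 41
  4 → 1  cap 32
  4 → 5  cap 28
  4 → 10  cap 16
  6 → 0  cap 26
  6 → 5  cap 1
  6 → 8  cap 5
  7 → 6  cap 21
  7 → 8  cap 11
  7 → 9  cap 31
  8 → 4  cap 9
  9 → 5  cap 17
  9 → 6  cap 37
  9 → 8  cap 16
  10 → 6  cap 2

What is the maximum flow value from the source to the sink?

augment #1: 7→6→5 bottleneck 1, total now 1
augment #2: 7→9→5 bottleneck 17, total now 18
augment #3: 7→8→4→5 bottleneck 9, total now 27

Maximum flow value: 27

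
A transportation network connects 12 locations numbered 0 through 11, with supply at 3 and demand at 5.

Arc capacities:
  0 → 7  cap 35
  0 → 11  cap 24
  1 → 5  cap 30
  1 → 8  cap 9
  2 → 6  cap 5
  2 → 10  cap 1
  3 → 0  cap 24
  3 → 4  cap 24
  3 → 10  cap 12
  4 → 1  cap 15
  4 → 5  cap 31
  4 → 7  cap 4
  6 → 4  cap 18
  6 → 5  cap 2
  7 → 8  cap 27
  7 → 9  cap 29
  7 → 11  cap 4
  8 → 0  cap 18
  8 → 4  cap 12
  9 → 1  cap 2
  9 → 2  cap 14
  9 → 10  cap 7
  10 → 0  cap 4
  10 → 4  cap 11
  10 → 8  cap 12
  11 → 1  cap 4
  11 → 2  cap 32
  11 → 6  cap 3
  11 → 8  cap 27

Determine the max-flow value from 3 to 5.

Maximum flow value: 54

augment #1: 3→4→5 bottleneck 24, total now 24
augment #2: 3→10→4→5 bottleneck 7, total now 31
augment #3: 3→0→11→1→5 bottleneck 4, total now 35
augment #4: 3→0→11→6→5 bottleneck 2, total now 37
augment #5: 3→10→4→1→5 bottleneck 4, total now 41
augment #6: 3→0→7→9→1→5 bottleneck 2, total now 43
augment #7: 3→10→8→4→1→5 bottleneck 1, total now 44
augment #8: 3→0→7→8→4→1→5 bottleneck 10, total now 54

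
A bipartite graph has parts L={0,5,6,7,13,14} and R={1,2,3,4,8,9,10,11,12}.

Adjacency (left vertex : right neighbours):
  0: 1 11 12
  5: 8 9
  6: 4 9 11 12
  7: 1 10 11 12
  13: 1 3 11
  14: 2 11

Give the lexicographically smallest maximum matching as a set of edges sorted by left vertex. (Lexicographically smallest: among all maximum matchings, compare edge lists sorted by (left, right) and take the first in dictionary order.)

Lex-smallest maximum matching: {(0,1), (5,8), (6,4), (7,10), (13,3), (14,2)}

|M| = 6 (so the lex-smallest maximum matching has 6 edges)
process left vertices in ascending order; for each, take the smallest-labelled available neighbour that still permits 6 edges overall, or leave it unmatched if none does
lex-smallest matching: {0-1, 5-8, 6-4, 7-10, 13-3, 14-2}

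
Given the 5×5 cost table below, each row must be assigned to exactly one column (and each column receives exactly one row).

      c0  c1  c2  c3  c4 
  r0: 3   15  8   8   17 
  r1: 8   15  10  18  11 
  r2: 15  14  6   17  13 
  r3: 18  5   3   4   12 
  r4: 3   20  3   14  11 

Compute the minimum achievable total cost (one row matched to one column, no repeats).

Minimum assignment cost: 33

optimal assignment: row0→col3 (cost 8), row1→col4 (cost 11), row2→col2 (cost 6), row3→col1 (cost 5), row4→col0 (cost 3)
total = 8 + 11 + 6 + 5 + 3 = 33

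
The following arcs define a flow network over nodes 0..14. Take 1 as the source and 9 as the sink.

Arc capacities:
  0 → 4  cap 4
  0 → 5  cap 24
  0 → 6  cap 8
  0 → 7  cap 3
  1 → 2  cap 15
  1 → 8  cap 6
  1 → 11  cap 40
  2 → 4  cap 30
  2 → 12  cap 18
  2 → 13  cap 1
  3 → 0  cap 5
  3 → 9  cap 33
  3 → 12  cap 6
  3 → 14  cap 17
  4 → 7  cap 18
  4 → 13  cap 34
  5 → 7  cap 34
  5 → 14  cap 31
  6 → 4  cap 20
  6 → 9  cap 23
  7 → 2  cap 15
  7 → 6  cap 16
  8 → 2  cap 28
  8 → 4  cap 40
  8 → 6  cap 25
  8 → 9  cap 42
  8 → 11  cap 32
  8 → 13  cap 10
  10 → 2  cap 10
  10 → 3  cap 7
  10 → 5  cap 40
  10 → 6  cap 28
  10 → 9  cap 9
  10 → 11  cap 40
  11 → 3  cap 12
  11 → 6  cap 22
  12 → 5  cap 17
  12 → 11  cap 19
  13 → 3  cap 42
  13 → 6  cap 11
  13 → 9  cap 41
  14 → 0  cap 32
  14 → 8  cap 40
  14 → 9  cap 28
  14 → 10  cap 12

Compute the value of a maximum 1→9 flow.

augment #1: 1→8→9 bottleneck 6, total now 6
augment #2: 1→2→13→9 bottleneck 1, total now 7
augment #3: 1→11→3→9 bottleneck 12, total now 19
augment #4: 1→11→6→9 bottleneck 22, total now 41
augment #5: 1→2→4→13→9 bottleneck 14, total now 55

Maximum flow value: 55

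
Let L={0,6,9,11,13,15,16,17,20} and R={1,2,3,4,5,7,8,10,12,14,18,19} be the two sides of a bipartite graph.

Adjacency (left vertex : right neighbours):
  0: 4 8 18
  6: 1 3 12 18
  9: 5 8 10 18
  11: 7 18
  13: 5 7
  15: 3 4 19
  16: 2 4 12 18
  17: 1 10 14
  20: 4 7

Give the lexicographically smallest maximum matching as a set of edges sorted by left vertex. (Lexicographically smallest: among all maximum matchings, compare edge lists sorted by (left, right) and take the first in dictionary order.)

|M| = 9 (so the lex-smallest maximum matching has 9 edges)
process left vertices in ascending order; for each, take the smallest-labelled available neighbour that still permits 9 edges overall, or leave it unmatched if none does
lex-smallest matching: {0-4, 6-1, 9-8, 11-18, 13-5, 15-3, 16-2, 17-10, 20-7}

Lex-smallest maximum matching: {(0,4), (6,1), (9,8), (11,18), (13,5), (15,3), (16,2), (17,10), (20,7)}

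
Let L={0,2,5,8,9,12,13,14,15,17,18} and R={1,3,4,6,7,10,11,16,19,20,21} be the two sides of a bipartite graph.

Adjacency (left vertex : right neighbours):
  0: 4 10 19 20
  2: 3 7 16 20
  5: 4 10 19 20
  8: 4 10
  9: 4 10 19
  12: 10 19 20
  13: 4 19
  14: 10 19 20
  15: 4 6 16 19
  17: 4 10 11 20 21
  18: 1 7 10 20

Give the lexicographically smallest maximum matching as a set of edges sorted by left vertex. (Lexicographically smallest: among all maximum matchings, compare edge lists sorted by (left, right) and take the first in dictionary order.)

|M| = 8 (so the lex-smallest maximum matching has 8 edges)
process left vertices in ascending order; for each, take the smallest-labelled available neighbour that still permits 8 edges overall, or leave it unmatched if none does
lex-smallest matching: {0-4, 2-3, 5-10, 9-19, 12-20, 15-6, 17-11, 18-1}

Lex-smallest maximum matching: {(0,4), (2,3), (5,10), (9,19), (12,20), (15,6), (17,11), (18,1)}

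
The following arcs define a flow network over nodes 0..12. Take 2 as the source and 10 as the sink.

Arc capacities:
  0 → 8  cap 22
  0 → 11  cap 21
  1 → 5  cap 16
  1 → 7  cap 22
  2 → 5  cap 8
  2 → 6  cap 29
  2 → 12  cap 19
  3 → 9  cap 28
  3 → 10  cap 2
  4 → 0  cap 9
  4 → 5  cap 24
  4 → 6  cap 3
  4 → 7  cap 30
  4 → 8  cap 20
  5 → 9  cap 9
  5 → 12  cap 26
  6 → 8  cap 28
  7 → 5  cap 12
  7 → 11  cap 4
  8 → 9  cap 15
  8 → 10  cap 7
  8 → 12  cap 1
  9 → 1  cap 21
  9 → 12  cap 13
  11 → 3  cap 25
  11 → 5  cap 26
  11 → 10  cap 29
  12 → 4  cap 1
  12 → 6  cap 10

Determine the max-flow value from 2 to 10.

augment #1: 2→6→8→10 bottleneck 7, total now 7
augment #2: 2→12→4→0→11→10 bottleneck 1, total now 8
augment #3: 2→5→9→1→7→11→10 bottleneck 4, total now 12

Maximum flow value: 12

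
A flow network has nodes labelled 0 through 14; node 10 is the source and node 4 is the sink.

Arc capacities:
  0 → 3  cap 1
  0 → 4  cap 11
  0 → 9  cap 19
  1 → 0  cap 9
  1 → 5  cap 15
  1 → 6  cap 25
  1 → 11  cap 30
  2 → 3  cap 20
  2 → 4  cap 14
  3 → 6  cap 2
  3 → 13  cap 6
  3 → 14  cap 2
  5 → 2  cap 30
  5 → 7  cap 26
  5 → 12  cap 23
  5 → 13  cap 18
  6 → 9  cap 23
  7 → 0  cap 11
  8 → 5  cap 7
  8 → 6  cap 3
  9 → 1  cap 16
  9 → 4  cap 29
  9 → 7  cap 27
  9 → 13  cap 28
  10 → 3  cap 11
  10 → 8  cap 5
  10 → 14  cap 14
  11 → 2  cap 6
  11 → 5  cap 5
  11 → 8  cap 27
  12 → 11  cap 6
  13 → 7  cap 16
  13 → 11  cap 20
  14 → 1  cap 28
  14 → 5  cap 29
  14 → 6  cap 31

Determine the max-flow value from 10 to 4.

augment #1: 10→3→6→9→4 bottleneck 2, total now 2
augment #2: 10→8→5→2→4 bottleneck 5, total now 7
augment #3: 10→14→1→0→4 bottleneck 9, total now 16
augment #4: 10→14→5→2→4 bottleneck 5, total now 21
augment #5: 10→3→13→7→0→4 bottleneck 2, total now 23
augment #6: 10→3→13→11→2→4 bottleneck 4, total now 27
augment #7: 10→3→14→6→9→4 bottleneck 2, total now 29

Maximum flow value: 29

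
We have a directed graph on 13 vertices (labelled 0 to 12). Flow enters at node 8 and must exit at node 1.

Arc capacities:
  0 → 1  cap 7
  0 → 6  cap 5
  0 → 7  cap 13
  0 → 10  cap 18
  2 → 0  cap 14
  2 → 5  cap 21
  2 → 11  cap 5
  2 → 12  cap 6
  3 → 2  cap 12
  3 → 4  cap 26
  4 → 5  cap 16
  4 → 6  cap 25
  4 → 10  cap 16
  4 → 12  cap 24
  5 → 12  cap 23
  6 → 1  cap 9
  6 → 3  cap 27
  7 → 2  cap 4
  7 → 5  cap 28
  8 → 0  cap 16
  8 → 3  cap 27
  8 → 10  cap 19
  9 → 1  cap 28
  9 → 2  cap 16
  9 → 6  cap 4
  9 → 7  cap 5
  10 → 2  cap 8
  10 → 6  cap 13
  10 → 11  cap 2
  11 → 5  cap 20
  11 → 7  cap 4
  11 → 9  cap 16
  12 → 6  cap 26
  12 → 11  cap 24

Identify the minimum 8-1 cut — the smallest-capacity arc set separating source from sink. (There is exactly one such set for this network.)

augment #1: 8→0→1 push 7
augment #2: 8→0→6→1 push 5
augment #3: 8→10→6→1 push 4
augment #4: 8→10→11→9→1 push 2
augment #5: 8→3→2→11→9→1 push 5
augment #6: 8→3→2→12→11→9→1 push 6
augment #7: 8→3→4→12→11→9→1 push 3
max flow = 32; residual-reachable set from 8 gives S-side
cut edges (S→T): {(0,1), (6,1), (11,9)} total cap 32

Min-cut arcs: {(0,1), (6,1), (11,9)} (total capacity 32)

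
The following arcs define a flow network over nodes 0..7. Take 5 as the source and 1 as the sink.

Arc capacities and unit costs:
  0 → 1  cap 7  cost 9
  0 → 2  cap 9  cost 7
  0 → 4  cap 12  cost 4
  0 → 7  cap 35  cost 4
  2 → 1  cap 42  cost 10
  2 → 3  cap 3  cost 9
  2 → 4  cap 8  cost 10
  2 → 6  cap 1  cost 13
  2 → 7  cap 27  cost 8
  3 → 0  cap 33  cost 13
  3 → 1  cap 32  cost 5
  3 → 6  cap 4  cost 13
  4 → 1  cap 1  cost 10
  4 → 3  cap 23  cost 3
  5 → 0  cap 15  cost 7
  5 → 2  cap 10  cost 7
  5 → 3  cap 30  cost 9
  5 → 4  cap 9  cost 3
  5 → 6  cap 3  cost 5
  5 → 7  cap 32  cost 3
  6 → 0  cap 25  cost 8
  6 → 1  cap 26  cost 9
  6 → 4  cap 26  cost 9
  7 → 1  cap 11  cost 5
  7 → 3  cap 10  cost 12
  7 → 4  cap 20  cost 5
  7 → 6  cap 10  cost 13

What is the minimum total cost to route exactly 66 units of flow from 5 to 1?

shortest-cost path #1: 5→7→1 push 11 @ unit cost 8 (adds 88)
shortest-cost path #2: 5→4→3→1 push 9 @ unit cost 11 (adds 99)
shortest-cost path #3: 5→6→1 push 3 @ unit cost 14 (adds 42)
shortest-cost path #4: 5→3→1 push 23 @ unit cost 14 (adds 322)
shortest-cost path #5: 5→0→1 push 7 @ unit cost 16 (adds 112)
shortest-cost path #6: 5→3→4→1 push 1 @ unit cost 16 (adds 16)
shortest-cost path #7: 5→2→1 push 10 @ unit cost 17 (adds 170)
shortest-cost path #8: 5→0→2→1 push 2 @ unit cost 24 (adds 48)
total cost = 897

Minimum cost for 66 units: 897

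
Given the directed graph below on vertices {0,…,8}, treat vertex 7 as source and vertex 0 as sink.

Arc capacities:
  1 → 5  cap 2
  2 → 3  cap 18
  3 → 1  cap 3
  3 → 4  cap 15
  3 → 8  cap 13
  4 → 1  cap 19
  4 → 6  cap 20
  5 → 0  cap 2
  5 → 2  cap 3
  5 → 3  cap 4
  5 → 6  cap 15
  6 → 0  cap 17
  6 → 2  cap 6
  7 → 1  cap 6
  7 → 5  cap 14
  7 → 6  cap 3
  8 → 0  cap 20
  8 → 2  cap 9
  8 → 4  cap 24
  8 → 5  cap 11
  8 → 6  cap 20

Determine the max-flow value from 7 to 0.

Maximum flow value: 19

augment #1: 7→5→0 bottleneck 2, total now 2
augment #2: 7→6→0 bottleneck 3, total now 5
augment #3: 7→5→6→0 bottleneck 12, total now 17
augment #4: 7→1→5→6→0 bottleneck 2, total now 19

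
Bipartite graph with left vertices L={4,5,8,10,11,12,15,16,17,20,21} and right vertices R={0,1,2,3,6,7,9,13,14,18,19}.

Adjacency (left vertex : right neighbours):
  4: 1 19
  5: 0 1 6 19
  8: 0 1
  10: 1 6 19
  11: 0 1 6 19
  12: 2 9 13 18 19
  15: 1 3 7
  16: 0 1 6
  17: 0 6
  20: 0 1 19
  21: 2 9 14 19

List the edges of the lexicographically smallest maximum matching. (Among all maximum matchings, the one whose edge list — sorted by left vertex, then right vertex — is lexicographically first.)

|M| = 7 (so the lex-smallest maximum matching has 7 edges)
process left vertices in ascending order; for each, take the smallest-labelled available neighbour that still permits 7 edges overall, or leave it unmatched if none does
lex-smallest matching: {4-1, 5-0, 10-6, 11-19, 12-2, 15-3, 21-9}

Lex-smallest maximum matching: {(4,1), (5,0), (10,6), (11,19), (12,2), (15,3), (21,9)}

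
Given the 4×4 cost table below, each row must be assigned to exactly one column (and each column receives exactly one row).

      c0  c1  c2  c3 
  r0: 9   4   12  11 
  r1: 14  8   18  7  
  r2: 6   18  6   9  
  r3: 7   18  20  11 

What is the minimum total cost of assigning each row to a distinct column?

optimal assignment: row0→col1 (cost 4), row1→col3 (cost 7), row2→col2 (cost 6), row3→col0 (cost 7)
total = 4 + 7 + 6 + 7 = 24

Minimum assignment cost: 24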